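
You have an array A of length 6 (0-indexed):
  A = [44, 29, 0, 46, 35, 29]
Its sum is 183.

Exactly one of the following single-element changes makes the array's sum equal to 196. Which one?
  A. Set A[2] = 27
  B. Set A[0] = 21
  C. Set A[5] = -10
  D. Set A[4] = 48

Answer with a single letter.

Answer: D

Derivation:
Option A: A[2] 0->27, delta=27, new_sum=183+(27)=210
Option B: A[0] 44->21, delta=-23, new_sum=183+(-23)=160
Option C: A[5] 29->-10, delta=-39, new_sum=183+(-39)=144
Option D: A[4] 35->48, delta=13, new_sum=183+(13)=196 <-- matches target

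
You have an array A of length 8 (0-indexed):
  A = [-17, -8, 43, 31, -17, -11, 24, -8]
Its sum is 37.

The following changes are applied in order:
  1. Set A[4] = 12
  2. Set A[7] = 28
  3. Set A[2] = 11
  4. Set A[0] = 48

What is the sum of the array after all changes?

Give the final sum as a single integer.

Answer: 135

Derivation:
Initial sum: 37
Change 1: A[4] -17 -> 12, delta = 29, sum = 66
Change 2: A[7] -8 -> 28, delta = 36, sum = 102
Change 3: A[2] 43 -> 11, delta = -32, sum = 70
Change 4: A[0] -17 -> 48, delta = 65, sum = 135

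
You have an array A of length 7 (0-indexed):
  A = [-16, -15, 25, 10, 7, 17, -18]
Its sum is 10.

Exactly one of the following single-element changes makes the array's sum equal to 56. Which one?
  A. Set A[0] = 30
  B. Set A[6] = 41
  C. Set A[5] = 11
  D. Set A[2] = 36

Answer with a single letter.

Option A: A[0] -16->30, delta=46, new_sum=10+(46)=56 <-- matches target
Option B: A[6] -18->41, delta=59, new_sum=10+(59)=69
Option C: A[5] 17->11, delta=-6, new_sum=10+(-6)=4
Option D: A[2] 25->36, delta=11, new_sum=10+(11)=21

Answer: A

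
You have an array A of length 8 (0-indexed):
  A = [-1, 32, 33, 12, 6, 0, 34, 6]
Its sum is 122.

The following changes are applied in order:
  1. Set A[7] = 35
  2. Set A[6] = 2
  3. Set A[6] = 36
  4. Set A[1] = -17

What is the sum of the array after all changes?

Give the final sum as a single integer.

Initial sum: 122
Change 1: A[7] 6 -> 35, delta = 29, sum = 151
Change 2: A[6] 34 -> 2, delta = -32, sum = 119
Change 3: A[6] 2 -> 36, delta = 34, sum = 153
Change 4: A[1] 32 -> -17, delta = -49, sum = 104

Answer: 104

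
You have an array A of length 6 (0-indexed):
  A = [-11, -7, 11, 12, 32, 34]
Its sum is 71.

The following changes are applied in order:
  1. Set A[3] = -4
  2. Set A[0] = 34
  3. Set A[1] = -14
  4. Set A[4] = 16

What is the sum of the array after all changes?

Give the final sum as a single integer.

Initial sum: 71
Change 1: A[3] 12 -> -4, delta = -16, sum = 55
Change 2: A[0] -11 -> 34, delta = 45, sum = 100
Change 3: A[1] -7 -> -14, delta = -7, sum = 93
Change 4: A[4] 32 -> 16, delta = -16, sum = 77

Answer: 77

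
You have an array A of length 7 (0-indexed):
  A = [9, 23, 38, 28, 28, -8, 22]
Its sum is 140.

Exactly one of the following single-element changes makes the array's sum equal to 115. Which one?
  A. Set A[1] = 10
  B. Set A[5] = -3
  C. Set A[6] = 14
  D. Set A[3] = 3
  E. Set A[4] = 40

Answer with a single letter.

Answer: D

Derivation:
Option A: A[1] 23->10, delta=-13, new_sum=140+(-13)=127
Option B: A[5] -8->-3, delta=5, new_sum=140+(5)=145
Option C: A[6] 22->14, delta=-8, new_sum=140+(-8)=132
Option D: A[3] 28->3, delta=-25, new_sum=140+(-25)=115 <-- matches target
Option E: A[4] 28->40, delta=12, new_sum=140+(12)=152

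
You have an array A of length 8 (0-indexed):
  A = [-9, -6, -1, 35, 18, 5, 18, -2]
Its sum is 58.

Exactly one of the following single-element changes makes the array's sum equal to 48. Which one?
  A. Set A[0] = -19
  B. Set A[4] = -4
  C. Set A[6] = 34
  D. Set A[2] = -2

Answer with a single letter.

Answer: A

Derivation:
Option A: A[0] -9->-19, delta=-10, new_sum=58+(-10)=48 <-- matches target
Option B: A[4] 18->-4, delta=-22, new_sum=58+(-22)=36
Option C: A[6] 18->34, delta=16, new_sum=58+(16)=74
Option D: A[2] -1->-2, delta=-1, new_sum=58+(-1)=57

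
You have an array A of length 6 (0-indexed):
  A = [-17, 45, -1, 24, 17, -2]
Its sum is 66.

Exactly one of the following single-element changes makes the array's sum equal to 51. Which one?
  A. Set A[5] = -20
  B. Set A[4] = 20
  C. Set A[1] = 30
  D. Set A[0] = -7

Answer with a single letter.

Option A: A[5] -2->-20, delta=-18, new_sum=66+(-18)=48
Option B: A[4] 17->20, delta=3, new_sum=66+(3)=69
Option C: A[1] 45->30, delta=-15, new_sum=66+(-15)=51 <-- matches target
Option D: A[0] -17->-7, delta=10, new_sum=66+(10)=76

Answer: C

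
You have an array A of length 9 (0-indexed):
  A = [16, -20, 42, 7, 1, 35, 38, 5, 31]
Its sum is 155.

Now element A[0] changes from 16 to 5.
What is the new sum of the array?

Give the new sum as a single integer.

Answer: 144

Derivation:
Old value at index 0: 16
New value at index 0: 5
Delta = 5 - 16 = -11
New sum = old_sum + delta = 155 + (-11) = 144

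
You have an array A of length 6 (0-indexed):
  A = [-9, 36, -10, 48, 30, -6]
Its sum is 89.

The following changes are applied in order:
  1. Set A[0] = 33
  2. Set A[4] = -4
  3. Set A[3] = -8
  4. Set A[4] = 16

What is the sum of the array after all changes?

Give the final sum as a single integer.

Answer: 61

Derivation:
Initial sum: 89
Change 1: A[0] -9 -> 33, delta = 42, sum = 131
Change 2: A[4] 30 -> -4, delta = -34, sum = 97
Change 3: A[3] 48 -> -8, delta = -56, sum = 41
Change 4: A[4] -4 -> 16, delta = 20, sum = 61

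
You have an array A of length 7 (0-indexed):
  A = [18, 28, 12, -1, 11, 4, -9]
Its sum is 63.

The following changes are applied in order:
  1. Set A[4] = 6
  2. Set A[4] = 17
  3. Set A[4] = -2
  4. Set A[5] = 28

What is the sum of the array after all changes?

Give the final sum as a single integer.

Answer: 74

Derivation:
Initial sum: 63
Change 1: A[4] 11 -> 6, delta = -5, sum = 58
Change 2: A[4] 6 -> 17, delta = 11, sum = 69
Change 3: A[4] 17 -> -2, delta = -19, sum = 50
Change 4: A[5] 4 -> 28, delta = 24, sum = 74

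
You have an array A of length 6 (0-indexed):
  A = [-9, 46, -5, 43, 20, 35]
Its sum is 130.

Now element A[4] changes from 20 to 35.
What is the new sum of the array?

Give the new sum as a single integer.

Old value at index 4: 20
New value at index 4: 35
Delta = 35 - 20 = 15
New sum = old_sum + delta = 130 + (15) = 145

Answer: 145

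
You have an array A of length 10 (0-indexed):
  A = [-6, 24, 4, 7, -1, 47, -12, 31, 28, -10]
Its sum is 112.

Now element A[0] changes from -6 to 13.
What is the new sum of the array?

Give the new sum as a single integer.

Answer: 131

Derivation:
Old value at index 0: -6
New value at index 0: 13
Delta = 13 - -6 = 19
New sum = old_sum + delta = 112 + (19) = 131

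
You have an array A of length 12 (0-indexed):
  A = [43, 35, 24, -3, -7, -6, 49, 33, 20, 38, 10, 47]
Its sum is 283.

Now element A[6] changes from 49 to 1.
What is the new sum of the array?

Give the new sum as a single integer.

Old value at index 6: 49
New value at index 6: 1
Delta = 1 - 49 = -48
New sum = old_sum + delta = 283 + (-48) = 235

Answer: 235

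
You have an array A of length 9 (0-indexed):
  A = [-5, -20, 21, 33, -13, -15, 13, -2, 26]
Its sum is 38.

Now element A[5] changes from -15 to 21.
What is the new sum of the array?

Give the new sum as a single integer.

Answer: 74

Derivation:
Old value at index 5: -15
New value at index 5: 21
Delta = 21 - -15 = 36
New sum = old_sum + delta = 38 + (36) = 74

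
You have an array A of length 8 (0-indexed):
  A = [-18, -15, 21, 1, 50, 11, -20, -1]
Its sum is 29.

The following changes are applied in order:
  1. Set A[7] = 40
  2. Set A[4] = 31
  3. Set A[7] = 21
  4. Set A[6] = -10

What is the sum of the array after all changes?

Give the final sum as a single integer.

Initial sum: 29
Change 1: A[7] -1 -> 40, delta = 41, sum = 70
Change 2: A[4] 50 -> 31, delta = -19, sum = 51
Change 3: A[7] 40 -> 21, delta = -19, sum = 32
Change 4: A[6] -20 -> -10, delta = 10, sum = 42

Answer: 42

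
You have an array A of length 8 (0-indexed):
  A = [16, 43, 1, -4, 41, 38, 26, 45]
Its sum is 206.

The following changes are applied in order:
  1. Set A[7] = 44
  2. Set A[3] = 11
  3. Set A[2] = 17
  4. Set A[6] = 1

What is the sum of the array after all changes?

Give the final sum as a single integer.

Answer: 211

Derivation:
Initial sum: 206
Change 1: A[7] 45 -> 44, delta = -1, sum = 205
Change 2: A[3] -4 -> 11, delta = 15, sum = 220
Change 3: A[2] 1 -> 17, delta = 16, sum = 236
Change 4: A[6] 26 -> 1, delta = -25, sum = 211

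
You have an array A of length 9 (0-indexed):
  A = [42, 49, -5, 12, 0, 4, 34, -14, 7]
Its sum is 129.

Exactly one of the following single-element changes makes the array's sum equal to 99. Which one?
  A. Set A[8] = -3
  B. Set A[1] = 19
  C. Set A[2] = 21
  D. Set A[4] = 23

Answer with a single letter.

Answer: B

Derivation:
Option A: A[8] 7->-3, delta=-10, new_sum=129+(-10)=119
Option B: A[1] 49->19, delta=-30, new_sum=129+(-30)=99 <-- matches target
Option C: A[2] -5->21, delta=26, new_sum=129+(26)=155
Option D: A[4] 0->23, delta=23, new_sum=129+(23)=152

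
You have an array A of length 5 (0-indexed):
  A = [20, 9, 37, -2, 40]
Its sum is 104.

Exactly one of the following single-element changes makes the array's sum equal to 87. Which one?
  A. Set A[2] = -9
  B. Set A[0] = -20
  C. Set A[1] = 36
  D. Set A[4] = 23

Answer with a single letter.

Answer: D

Derivation:
Option A: A[2] 37->-9, delta=-46, new_sum=104+(-46)=58
Option B: A[0] 20->-20, delta=-40, new_sum=104+(-40)=64
Option C: A[1] 9->36, delta=27, new_sum=104+(27)=131
Option D: A[4] 40->23, delta=-17, new_sum=104+(-17)=87 <-- matches target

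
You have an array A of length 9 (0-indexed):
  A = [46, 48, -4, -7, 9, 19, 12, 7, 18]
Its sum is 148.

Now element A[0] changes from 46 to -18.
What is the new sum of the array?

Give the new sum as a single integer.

Old value at index 0: 46
New value at index 0: -18
Delta = -18 - 46 = -64
New sum = old_sum + delta = 148 + (-64) = 84

Answer: 84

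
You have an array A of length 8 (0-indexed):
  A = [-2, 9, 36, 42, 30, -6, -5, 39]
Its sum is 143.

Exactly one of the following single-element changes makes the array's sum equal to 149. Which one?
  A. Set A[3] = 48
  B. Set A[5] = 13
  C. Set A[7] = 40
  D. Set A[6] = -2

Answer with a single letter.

Option A: A[3] 42->48, delta=6, new_sum=143+(6)=149 <-- matches target
Option B: A[5] -6->13, delta=19, new_sum=143+(19)=162
Option C: A[7] 39->40, delta=1, new_sum=143+(1)=144
Option D: A[6] -5->-2, delta=3, new_sum=143+(3)=146

Answer: A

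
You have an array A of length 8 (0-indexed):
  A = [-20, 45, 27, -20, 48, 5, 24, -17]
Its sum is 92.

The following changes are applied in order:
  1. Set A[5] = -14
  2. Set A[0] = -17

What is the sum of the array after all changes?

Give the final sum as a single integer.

Answer: 76

Derivation:
Initial sum: 92
Change 1: A[5] 5 -> -14, delta = -19, sum = 73
Change 2: A[0] -20 -> -17, delta = 3, sum = 76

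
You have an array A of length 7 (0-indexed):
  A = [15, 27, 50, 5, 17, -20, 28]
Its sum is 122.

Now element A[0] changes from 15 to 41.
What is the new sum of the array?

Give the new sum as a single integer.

Old value at index 0: 15
New value at index 0: 41
Delta = 41 - 15 = 26
New sum = old_sum + delta = 122 + (26) = 148

Answer: 148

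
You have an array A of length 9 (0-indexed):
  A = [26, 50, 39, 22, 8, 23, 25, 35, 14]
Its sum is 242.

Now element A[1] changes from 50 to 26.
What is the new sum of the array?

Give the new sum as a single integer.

Answer: 218

Derivation:
Old value at index 1: 50
New value at index 1: 26
Delta = 26 - 50 = -24
New sum = old_sum + delta = 242 + (-24) = 218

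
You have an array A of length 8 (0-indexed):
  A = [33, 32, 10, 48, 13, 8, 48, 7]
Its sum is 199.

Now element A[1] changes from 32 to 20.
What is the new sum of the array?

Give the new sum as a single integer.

Old value at index 1: 32
New value at index 1: 20
Delta = 20 - 32 = -12
New sum = old_sum + delta = 199 + (-12) = 187

Answer: 187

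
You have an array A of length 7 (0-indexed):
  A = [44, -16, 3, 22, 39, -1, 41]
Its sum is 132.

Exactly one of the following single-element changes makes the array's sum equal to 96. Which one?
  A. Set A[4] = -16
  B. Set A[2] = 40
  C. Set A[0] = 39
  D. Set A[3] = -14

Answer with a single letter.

Answer: D

Derivation:
Option A: A[4] 39->-16, delta=-55, new_sum=132+(-55)=77
Option B: A[2] 3->40, delta=37, new_sum=132+(37)=169
Option C: A[0] 44->39, delta=-5, new_sum=132+(-5)=127
Option D: A[3] 22->-14, delta=-36, new_sum=132+(-36)=96 <-- matches target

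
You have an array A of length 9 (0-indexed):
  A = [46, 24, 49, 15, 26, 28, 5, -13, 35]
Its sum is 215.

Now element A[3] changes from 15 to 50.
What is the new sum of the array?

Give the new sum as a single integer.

Old value at index 3: 15
New value at index 3: 50
Delta = 50 - 15 = 35
New sum = old_sum + delta = 215 + (35) = 250

Answer: 250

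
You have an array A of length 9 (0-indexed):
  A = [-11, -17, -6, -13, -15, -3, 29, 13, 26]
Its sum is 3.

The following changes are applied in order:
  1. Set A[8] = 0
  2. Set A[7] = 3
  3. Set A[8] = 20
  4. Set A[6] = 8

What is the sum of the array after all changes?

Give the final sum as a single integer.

Initial sum: 3
Change 1: A[8] 26 -> 0, delta = -26, sum = -23
Change 2: A[7] 13 -> 3, delta = -10, sum = -33
Change 3: A[8] 0 -> 20, delta = 20, sum = -13
Change 4: A[6] 29 -> 8, delta = -21, sum = -34

Answer: -34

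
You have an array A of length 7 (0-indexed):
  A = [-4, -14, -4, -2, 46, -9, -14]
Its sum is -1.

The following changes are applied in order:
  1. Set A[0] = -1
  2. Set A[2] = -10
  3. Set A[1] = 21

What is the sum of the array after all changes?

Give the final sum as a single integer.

Initial sum: -1
Change 1: A[0] -4 -> -1, delta = 3, sum = 2
Change 2: A[2] -4 -> -10, delta = -6, sum = -4
Change 3: A[1] -14 -> 21, delta = 35, sum = 31

Answer: 31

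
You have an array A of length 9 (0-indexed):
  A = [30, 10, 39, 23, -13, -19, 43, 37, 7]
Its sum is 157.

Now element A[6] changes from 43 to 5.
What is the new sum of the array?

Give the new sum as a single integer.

Old value at index 6: 43
New value at index 6: 5
Delta = 5 - 43 = -38
New sum = old_sum + delta = 157 + (-38) = 119

Answer: 119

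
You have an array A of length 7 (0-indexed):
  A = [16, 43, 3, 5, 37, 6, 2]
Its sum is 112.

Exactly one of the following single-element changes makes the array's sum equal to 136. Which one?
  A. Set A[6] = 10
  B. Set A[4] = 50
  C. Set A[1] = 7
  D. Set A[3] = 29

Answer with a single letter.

Option A: A[6] 2->10, delta=8, new_sum=112+(8)=120
Option B: A[4] 37->50, delta=13, new_sum=112+(13)=125
Option C: A[1] 43->7, delta=-36, new_sum=112+(-36)=76
Option D: A[3] 5->29, delta=24, new_sum=112+(24)=136 <-- matches target

Answer: D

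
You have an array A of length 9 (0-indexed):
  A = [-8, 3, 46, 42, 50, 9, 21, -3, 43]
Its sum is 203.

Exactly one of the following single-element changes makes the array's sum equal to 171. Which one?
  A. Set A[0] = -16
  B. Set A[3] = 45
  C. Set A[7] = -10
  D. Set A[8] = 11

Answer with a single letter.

Option A: A[0] -8->-16, delta=-8, new_sum=203+(-8)=195
Option B: A[3] 42->45, delta=3, new_sum=203+(3)=206
Option C: A[7] -3->-10, delta=-7, new_sum=203+(-7)=196
Option D: A[8] 43->11, delta=-32, new_sum=203+(-32)=171 <-- matches target

Answer: D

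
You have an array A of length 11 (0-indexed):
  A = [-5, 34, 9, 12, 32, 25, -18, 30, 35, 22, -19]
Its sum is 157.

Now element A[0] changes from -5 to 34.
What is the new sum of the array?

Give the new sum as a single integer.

Old value at index 0: -5
New value at index 0: 34
Delta = 34 - -5 = 39
New sum = old_sum + delta = 157 + (39) = 196

Answer: 196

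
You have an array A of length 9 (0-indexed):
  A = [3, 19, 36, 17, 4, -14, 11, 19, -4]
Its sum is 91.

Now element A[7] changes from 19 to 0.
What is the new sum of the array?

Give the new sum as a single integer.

Old value at index 7: 19
New value at index 7: 0
Delta = 0 - 19 = -19
New sum = old_sum + delta = 91 + (-19) = 72

Answer: 72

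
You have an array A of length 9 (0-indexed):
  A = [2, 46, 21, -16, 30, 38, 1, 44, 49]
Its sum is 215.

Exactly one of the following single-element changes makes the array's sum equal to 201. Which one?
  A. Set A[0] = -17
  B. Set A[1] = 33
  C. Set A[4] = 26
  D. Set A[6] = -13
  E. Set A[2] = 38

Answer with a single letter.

Answer: D

Derivation:
Option A: A[0] 2->-17, delta=-19, new_sum=215+(-19)=196
Option B: A[1] 46->33, delta=-13, new_sum=215+(-13)=202
Option C: A[4] 30->26, delta=-4, new_sum=215+(-4)=211
Option D: A[6] 1->-13, delta=-14, new_sum=215+(-14)=201 <-- matches target
Option E: A[2] 21->38, delta=17, new_sum=215+(17)=232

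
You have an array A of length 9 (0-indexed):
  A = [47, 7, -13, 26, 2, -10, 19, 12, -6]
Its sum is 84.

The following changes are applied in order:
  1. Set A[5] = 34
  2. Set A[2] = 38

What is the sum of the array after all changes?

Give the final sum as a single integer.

Answer: 179

Derivation:
Initial sum: 84
Change 1: A[5] -10 -> 34, delta = 44, sum = 128
Change 2: A[2] -13 -> 38, delta = 51, sum = 179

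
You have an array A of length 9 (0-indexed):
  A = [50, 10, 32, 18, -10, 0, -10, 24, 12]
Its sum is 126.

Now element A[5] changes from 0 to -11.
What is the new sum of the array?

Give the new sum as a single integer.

Answer: 115

Derivation:
Old value at index 5: 0
New value at index 5: -11
Delta = -11 - 0 = -11
New sum = old_sum + delta = 126 + (-11) = 115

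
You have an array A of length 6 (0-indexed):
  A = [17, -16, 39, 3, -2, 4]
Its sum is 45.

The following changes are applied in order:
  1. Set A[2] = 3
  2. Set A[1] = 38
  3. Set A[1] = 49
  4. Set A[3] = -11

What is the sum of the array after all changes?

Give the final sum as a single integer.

Answer: 60

Derivation:
Initial sum: 45
Change 1: A[2] 39 -> 3, delta = -36, sum = 9
Change 2: A[1] -16 -> 38, delta = 54, sum = 63
Change 3: A[1] 38 -> 49, delta = 11, sum = 74
Change 4: A[3] 3 -> -11, delta = -14, sum = 60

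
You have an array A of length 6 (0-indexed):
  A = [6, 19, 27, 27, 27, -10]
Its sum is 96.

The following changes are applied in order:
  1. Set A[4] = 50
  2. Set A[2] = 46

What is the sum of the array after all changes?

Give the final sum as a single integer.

Answer: 138

Derivation:
Initial sum: 96
Change 1: A[4] 27 -> 50, delta = 23, sum = 119
Change 2: A[2] 27 -> 46, delta = 19, sum = 138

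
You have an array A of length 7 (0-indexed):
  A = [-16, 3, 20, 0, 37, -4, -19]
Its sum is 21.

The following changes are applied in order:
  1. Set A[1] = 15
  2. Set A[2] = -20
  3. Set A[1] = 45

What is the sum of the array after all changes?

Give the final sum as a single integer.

Answer: 23

Derivation:
Initial sum: 21
Change 1: A[1] 3 -> 15, delta = 12, sum = 33
Change 2: A[2] 20 -> -20, delta = -40, sum = -7
Change 3: A[1] 15 -> 45, delta = 30, sum = 23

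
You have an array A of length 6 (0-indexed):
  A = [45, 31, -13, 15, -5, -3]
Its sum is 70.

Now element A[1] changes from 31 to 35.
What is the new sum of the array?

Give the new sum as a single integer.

Old value at index 1: 31
New value at index 1: 35
Delta = 35 - 31 = 4
New sum = old_sum + delta = 70 + (4) = 74

Answer: 74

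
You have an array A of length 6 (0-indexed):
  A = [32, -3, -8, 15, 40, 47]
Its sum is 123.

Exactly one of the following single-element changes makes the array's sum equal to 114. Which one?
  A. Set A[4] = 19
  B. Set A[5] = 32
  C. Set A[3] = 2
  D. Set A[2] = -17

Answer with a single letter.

Answer: D

Derivation:
Option A: A[4] 40->19, delta=-21, new_sum=123+(-21)=102
Option B: A[5] 47->32, delta=-15, new_sum=123+(-15)=108
Option C: A[3] 15->2, delta=-13, new_sum=123+(-13)=110
Option D: A[2] -8->-17, delta=-9, new_sum=123+(-9)=114 <-- matches target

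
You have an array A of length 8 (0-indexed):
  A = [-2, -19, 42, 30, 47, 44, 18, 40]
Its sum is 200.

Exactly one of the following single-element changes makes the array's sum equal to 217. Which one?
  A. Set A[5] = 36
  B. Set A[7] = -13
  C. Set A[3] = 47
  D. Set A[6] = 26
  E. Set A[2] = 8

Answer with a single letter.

Answer: C

Derivation:
Option A: A[5] 44->36, delta=-8, new_sum=200+(-8)=192
Option B: A[7] 40->-13, delta=-53, new_sum=200+(-53)=147
Option C: A[3] 30->47, delta=17, new_sum=200+(17)=217 <-- matches target
Option D: A[6] 18->26, delta=8, new_sum=200+(8)=208
Option E: A[2] 42->8, delta=-34, new_sum=200+(-34)=166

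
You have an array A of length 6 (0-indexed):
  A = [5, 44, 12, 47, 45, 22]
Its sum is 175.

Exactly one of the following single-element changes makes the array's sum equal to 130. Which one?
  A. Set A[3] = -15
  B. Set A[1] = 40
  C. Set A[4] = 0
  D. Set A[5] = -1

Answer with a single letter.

Option A: A[3] 47->-15, delta=-62, new_sum=175+(-62)=113
Option B: A[1] 44->40, delta=-4, new_sum=175+(-4)=171
Option C: A[4] 45->0, delta=-45, new_sum=175+(-45)=130 <-- matches target
Option D: A[5] 22->-1, delta=-23, new_sum=175+(-23)=152

Answer: C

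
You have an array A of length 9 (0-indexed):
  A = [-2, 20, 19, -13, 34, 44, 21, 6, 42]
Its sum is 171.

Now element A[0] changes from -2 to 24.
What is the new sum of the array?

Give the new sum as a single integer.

Answer: 197

Derivation:
Old value at index 0: -2
New value at index 0: 24
Delta = 24 - -2 = 26
New sum = old_sum + delta = 171 + (26) = 197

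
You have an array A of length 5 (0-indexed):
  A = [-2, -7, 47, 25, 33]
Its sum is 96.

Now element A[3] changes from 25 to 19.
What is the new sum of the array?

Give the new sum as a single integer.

Old value at index 3: 25
New value at index 3: 19
Delta = 19 - 25 = -6
New sum = old_sum + delta = 96 + (-6) = 90

Answer: 90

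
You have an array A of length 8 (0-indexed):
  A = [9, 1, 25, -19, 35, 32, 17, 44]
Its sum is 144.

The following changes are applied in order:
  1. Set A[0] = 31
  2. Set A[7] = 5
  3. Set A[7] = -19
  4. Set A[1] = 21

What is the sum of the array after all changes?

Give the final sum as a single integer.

Initial sum: 144
Change 1: A[0] 9 -> 31, delta = 22, sum = 166
Change 2: A[7] 44 -> 5, delta = -39, sum = 127
Change 3: A[7] 5 -> -19, delta = -24, sum = 103
Change 4: A[1] 1 -> 21, delta = 20, sum = 123

Answer: 123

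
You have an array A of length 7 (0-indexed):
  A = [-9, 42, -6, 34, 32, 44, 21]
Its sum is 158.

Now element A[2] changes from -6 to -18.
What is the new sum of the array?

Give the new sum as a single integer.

Old value at index 2: -6
New value at index 2: -18
Delta = -18 - -6 = -12
New sum = old_sum + delta = 158 + (-12) = 146

Answer: 146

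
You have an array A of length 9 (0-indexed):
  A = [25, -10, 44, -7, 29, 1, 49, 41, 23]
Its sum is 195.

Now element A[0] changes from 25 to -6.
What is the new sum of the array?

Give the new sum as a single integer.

Answer: 164

Derivation:
Old value at index 0: 25
New value at index 0: -6
Delta = -6 - 25 = -31
New sum = old_sum + delta = 195 + (-31) = 164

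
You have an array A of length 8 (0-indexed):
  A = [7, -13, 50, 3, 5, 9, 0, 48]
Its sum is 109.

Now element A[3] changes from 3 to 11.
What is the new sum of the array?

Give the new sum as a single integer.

Old value at index 3: 3
New value at index 3: 11
Delta = 11 - 3 = 8
New sum = old_sum + delta = 109 + (8) = 117

Answer: 117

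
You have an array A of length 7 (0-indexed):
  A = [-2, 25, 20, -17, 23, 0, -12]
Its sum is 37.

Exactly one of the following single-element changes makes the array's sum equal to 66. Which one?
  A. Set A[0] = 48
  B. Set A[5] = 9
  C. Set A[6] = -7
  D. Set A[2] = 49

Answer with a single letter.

Option A: A[0] -2->48, delta=50, new_sum=37+(50)=87
Option B: A[5] 0->9, delta=9, new_sum=37+(9)=46
Option C: A[6] -12->-7, delta=5, new_sum=37+(5)=42
Option D: A[2] 20->49, delta=29, new_sum=37+(29)=66 <-- matches target

Answer: D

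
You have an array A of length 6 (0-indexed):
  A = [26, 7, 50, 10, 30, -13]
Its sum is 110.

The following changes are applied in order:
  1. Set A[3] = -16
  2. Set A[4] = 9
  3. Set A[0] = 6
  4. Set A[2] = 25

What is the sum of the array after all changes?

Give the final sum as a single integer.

Answer: 18

Derivation:
Initial sum: 110
Change 1: A[3] 10 -> -16, delta = -26, sum = 84
Change 2: A[4] 30 -> 9, delta = -21, sum = 63
Change 3: A[0] 26 -> 6, delta = -20, sum = 43
Change 4: A[2] 50 -> 25, delta = -25, sum = 18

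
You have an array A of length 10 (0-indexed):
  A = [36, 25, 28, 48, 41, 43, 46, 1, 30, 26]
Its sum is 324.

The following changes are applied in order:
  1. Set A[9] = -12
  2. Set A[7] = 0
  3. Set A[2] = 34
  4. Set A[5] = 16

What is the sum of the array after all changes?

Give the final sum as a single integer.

Initial sum: 324
Change 1: A[9] 26 -> -12, delta = -38, sum = 286
Change 2: A[7] 1 -> 0, delta = -1, sum = 285
Change 3: A[2] 28 -> 34, delta = 6, sum = 291
Change 4: A[5] 43 -> 16, delta = -27, sum = 264

Answer: 264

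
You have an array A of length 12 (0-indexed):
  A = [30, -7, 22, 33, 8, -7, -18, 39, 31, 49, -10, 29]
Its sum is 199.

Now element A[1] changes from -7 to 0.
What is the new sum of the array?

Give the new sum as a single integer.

Answer: 206

Derivation:
Old value at index 1: -7
New value at index 1: 0
Delta = 0 - -7 = 7
New sum = old_sum + delta = 199 + (7) = 206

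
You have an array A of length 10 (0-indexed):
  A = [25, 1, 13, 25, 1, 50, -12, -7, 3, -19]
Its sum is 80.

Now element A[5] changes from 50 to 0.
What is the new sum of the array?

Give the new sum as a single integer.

Old value at index 5: 50
New value at index 5: 0
Delta = 0 - 50 = -50
New sum = old_sum + delta = 80 + (-50) = 30

Answer: 30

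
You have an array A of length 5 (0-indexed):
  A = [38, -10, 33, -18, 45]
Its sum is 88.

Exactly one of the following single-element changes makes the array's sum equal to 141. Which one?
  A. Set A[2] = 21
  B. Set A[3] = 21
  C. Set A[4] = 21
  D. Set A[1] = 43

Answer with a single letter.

Answer: D

Derivation:
Option A: A[2] 33->21, delta=-12, new_sum=88+(-12)=76
Option B: A[3] -18->21, delta=39, new_sum=88+(39)=127
Option C: A[4] 45->21, delta=-24, new_sum=88+(-24)=64
Option D: A[1] -10->43, delta=53, new_sum=88+(53)=141 <-- matches target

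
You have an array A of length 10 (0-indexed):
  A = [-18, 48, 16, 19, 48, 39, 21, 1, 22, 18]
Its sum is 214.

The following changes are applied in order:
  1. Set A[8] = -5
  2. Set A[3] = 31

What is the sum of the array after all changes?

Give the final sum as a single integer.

Initial sum: 214
Change 1: A[8] 22 -> -5, delta = -27, sum = 187
Change 2: A[3] 19 -> 31, delta = 12, sum = 199

Answer: 199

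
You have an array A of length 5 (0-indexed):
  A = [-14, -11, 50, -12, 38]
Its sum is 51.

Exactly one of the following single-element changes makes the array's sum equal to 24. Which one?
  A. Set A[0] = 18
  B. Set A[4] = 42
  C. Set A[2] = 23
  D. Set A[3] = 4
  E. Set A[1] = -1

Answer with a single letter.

Option A: A[0] -14->18, delta=32, new_sum=51+(32)=83
Option B: A[4] 38->42, delta=4, new_sum=51+(4)=55
Option C: A[2] 50->23, delta=-27, new_sum=51+(-27)=24 <-- matches target
Option D: A[3] -12->4, delta=16, new_sum=51+(16)=67
Option E: A[1] -11->-1, delta=10, new_sum=51+(10)=61

Answer: C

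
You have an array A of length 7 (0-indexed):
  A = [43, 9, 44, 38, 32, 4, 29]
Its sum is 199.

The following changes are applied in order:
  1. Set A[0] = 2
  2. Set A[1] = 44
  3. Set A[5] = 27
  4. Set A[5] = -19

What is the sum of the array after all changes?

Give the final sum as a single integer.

Initial sum: 199
Change 1: A[0] 43 -> 2, delta = -41, sum = 158
Change 2: A[1] 9 -> 44, delta = 35, sum = 193
Change 3: A[5] 4 -> 27, delta = 23, sum = 216
Change 4: A[5] 27 -> -19, delta = -46, sum = 170

Answer: 170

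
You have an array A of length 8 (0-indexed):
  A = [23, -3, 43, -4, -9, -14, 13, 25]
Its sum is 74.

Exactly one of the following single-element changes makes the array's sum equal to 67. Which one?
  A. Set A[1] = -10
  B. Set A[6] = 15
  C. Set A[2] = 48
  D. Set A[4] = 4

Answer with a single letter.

Answer: A

Derivation:
Option A: A[1] -3->-10, delta=-7, new_sum=74+(-7)=67 <-- matches target
Option B: A[6] 13->15, delta=2, new_sum=74+(2)=76
Option C: A[2] 43->48, delta=5, new_sum=74+(5)=79
Option D: A[4] -9->4, delta=13, new_sum=74+(13)=87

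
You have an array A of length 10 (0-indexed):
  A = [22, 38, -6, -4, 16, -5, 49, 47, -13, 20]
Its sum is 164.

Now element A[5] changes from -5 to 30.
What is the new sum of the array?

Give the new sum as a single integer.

Answer: 199

Derivation:
Old value at index 5: -5
New value at index 5: 30
Delta = 30 - -5 = 35
New sum = old_sum + delta = 164 + (35) = 199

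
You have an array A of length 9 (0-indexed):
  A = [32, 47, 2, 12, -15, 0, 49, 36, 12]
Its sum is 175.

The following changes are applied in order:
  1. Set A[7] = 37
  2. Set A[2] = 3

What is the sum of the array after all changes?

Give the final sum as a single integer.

Initial sum: 175
Change 1: A[7] 36 -> 37, delta = 1, sum = 176
Change 2: A[2] 2 -> 3, delta = 1, sum = 177

Answer: 177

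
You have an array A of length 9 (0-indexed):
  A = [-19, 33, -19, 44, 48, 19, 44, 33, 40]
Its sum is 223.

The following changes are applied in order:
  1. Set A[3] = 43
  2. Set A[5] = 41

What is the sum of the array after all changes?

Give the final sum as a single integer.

Initial sum: 223
Change 1: A[3] 44 -> 43, delta = -1, sum = 222
Change 2: A[5] 19 -> 41, delta = 22, sum = 244

Answer: 244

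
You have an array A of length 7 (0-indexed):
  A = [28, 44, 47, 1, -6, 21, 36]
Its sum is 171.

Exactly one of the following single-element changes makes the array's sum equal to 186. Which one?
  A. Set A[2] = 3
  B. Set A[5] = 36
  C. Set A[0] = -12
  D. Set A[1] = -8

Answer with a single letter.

Option A: A[2] 47->3, delta=-44, new_sum=171+(-44)=127
Option B: A[5] 21->36, delta=15, new_sum=171+(15)=186 <-- matches target
Option C: A[0] 28->-12, delta=-40, new_sum=171+(-40)=131
Option D: A[1] 44->-8, delta=-52, new_sum=171+(-52)=119

Answer: B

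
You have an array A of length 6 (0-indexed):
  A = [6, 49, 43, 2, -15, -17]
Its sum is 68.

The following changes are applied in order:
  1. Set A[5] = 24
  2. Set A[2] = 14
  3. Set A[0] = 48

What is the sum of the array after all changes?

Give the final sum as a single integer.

Answer: 122

Derivation:
Initial sum: 68
Change 1: A[5] -17 -> 24, delta = 41, sum = 109
Change 2: A[2] 43 -> 14, delta = -29, sum = 80
Change 3: A[0] 6 -> 48, delta = 42, sum = 122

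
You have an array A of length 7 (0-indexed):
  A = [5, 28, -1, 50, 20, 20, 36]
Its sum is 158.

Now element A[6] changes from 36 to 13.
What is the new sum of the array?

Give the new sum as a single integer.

Answer: 135

Derivation:
Old value at index 6: 36
New value at index 6: 13
Delta = 13 - 36 = -23
New sum = old_sum + delta = 158 + (-23) = 135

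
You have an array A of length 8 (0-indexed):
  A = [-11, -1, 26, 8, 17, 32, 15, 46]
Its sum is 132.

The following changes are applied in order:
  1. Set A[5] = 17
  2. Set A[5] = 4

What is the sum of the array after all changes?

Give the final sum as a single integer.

Initial sum: 132
Change 1: A[5] 32 -> 17, delta = -15, sum = 117
Change 2: A[5] 17 -> 4, delta = -13, sum = 104

Answer: 104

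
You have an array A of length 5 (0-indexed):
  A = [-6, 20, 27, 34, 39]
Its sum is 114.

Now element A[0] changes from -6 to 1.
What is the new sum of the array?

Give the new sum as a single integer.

Old value at index 0: -6
New value at index 0: 1
Delta = 1 - -6 = 7
New sum = old_sum + delta = 114 + (7) = 121

Answer: 121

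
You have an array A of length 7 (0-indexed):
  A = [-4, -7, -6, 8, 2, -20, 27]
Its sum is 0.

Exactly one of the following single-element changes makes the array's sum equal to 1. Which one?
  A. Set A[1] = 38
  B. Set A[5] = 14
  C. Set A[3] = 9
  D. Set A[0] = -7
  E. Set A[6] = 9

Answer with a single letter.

Option A: A[1] -7->38, delta=45, new_sum=0+(45)=45
Option B: A[5] -20->14, delta=34, new_sum=0+(34)=34
Option C: A[3] 8->9, delta=1, new_sum=0+(1)=1 <-- matches target
Option D: A[0] -4->-7, delta=-3, new_sum=0+(-3)=-3
Option E: A[6] 27->9, delta=-18, new_sum=0+(-18)=-18

Answer: C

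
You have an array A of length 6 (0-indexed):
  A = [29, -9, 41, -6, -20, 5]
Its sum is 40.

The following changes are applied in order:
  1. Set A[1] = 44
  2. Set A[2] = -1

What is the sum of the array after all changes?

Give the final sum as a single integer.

Answer: 51

Derivation:
Initial sum: 40
Change 1: A[1] -9 -> 44, delta = 53, sum = 93
Change 2: A[2] 41 -> -1, delta = -42, sum = 51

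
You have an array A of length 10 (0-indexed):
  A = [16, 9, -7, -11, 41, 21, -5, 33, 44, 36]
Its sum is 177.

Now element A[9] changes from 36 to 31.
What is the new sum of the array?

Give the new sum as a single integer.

Old value at index 9: 36
New value at index 9: 31
Delta = 31 - 36 = -5
New sum = old_sum + delta = 177 + (-5) = 172

Answer: 172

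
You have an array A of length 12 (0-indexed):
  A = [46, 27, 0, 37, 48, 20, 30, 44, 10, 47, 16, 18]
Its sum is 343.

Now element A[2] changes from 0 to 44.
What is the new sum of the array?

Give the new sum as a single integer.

Answer: 387

Derivation:
Old value at index 2: 0
New value at index 2: 44
Delta = 44 - 0 = 44
New sum = old_sum + delta = 343 + (44) = 387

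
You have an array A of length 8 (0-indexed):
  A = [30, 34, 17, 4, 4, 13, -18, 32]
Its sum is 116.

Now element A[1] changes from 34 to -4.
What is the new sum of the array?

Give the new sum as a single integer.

Answer: 78

Derivation:
Old value at index 1: 34
New value at index 1: -4
Delta = -4 - 34 = -38
New sum = old_sum + delta = 116 + (-38) = 78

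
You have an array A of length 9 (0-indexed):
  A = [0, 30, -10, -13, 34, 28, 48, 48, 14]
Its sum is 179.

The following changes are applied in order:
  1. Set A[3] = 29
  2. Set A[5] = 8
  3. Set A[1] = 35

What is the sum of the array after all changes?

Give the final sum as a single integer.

Initial sum: 179
Change 1: A[3] -13 -> 29, delta = 42, sum = 221
Change 2: A[5] 28 -> 8, delta = -20, sum = 201
Change 3: A[1] 30 -> 35, delta = 5, sum = 206

Answer: 206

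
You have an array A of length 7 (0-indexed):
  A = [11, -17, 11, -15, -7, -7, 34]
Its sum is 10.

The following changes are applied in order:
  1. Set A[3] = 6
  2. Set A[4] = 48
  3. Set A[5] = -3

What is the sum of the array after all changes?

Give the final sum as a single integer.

Initial sum: 10
Change 1: A[3] -15 -> 6, delta = 21, sum = 31
Change 2: A[4] -7 -> 48, delta = 55, sum = 86
Change 3: A[5] -7 -> -3, delta = 4, sum = 90

Answer: 90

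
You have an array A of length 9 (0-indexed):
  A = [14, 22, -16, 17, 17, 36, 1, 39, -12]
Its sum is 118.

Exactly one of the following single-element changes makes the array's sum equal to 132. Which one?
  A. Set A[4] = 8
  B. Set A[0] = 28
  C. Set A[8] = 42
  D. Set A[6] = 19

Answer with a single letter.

Answer: B

Derivation:
Option A: A[4] 17->8, delta=-9, new_sum=118+(-9)=109
Option B: A[0] 14->28, delta=14, new_sum=118+(14)=132 <-- matches target
Option C: A[8] -12->42, delta=54, new_sum=118+(54)=172
Option D: A[6] 1->19, delta=18, new_sum=118+(18)=136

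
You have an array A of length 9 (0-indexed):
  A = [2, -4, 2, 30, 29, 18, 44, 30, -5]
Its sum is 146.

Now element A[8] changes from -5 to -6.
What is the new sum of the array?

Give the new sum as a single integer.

Answer: 145

Derivation:
Old value at index 8: -5
New value at index 8: -6
Delta = -6 - -5 = -1
New sum = old_sum + delta = 146 + (-1) = 145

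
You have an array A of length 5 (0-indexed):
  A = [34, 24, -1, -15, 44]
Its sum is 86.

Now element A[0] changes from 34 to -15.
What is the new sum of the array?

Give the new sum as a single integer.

Old value at index 0: 34
New value at index 0: -15
Delta = -15 - 34 = -49
New sum = old_sum + delta = 86 + (-49) = 37

Answer: 37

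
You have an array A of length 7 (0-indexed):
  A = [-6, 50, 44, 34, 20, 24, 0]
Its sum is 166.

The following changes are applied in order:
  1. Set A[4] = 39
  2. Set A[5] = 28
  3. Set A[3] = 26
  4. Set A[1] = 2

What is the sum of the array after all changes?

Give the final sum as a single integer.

Answer: 133

Derivation:
Initial sum: 166
Change 1: A[4] 20 -> 39, delta = 19, sum = 185
Change 2: A[5] 24 -> 28, delta = 4, sum = 189
Change 3: A[3] 34 -> 26, delta = -8, sum = 181
Change 4: A[1] 50 -> 2, delta = -48, sum = 133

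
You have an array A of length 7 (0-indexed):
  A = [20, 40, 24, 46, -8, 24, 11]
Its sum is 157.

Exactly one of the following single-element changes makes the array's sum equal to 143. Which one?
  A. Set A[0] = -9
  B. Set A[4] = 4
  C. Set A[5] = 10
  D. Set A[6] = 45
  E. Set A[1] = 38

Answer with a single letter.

Answer: C

Derivation:
Option A: A[0] 20->-9, delta=-29, new_sum=157+(-29)=128
Option B: A[4] -8->4, delta=12, new_sum=157+(12)=169
Option C: A[5] 24->10, delta=-14, new_sum=157+(-14)=143 <-- matches target
Option D: A[6] 11->45, delta=34, new_sum=157+(34)=191
Option E: A[1] 40->38, delta=-2, new_sum=157+(-2)=155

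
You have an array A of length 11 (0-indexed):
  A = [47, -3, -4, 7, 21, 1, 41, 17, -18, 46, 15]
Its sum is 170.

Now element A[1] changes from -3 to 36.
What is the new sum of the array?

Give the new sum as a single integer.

Old value at index 1: -3
New value at index 1: 36
Delta = 36 - -3 = 39
New sum = old_sum + delta = 170 + (39) = 209

Answer: 209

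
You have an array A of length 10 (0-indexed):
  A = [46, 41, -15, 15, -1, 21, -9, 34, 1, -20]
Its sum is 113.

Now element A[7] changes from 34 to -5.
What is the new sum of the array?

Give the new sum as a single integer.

Old value at index 7: 34
New value at index 7: -5
Delta = -5 - 34 = -39
New sum = old_sum + delta = 113 + (-39) = 74

Answer: 74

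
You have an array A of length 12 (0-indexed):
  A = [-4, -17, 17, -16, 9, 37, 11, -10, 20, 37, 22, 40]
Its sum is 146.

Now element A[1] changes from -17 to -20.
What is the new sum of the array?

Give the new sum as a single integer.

Old value at index 1: -17
New value at index 1: -20
Delta = -20 - -17 = -3
New sum = old_sum + delta = 146 + (-3) = 143

Answer: 143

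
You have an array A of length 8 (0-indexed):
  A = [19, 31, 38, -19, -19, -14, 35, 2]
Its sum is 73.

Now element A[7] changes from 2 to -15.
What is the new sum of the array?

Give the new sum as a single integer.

Old value at index 7: 2
New value at index 7: -15
Delta = -15 - 2 = -17
New sum = old_sum + delta = 73 + (-17) = 56

Answer: 56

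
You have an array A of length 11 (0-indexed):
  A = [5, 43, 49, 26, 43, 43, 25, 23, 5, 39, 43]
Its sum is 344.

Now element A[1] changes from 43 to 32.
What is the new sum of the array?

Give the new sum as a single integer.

Answer: 333

Derivation:
Old value at index 1: 43
New value at index 1: 32
Delta = 32 - 43 = -11
New sum = old_sum + delta = 344 + (-11) = 333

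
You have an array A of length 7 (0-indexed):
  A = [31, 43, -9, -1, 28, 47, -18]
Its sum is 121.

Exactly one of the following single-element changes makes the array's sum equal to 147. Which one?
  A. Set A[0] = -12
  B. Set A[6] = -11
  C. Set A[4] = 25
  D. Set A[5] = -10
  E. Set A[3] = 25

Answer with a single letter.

Option A: A[0] 31->-12, delta=-43, new_sum=121+(-43)=78
Option B: A[6] -18->-11, delta=7, new_sum=121+(7)=128
Option C: A[4] 28->25, delta=-3, new_sum=121+(-3)=118
Option D: A[5] 47->-10, delta=-57, new_sum=121+(-57)=64
Option E: A[3] -1->25, delta=26, new_sum=121+(26)=147 <-- matches target

Answer: E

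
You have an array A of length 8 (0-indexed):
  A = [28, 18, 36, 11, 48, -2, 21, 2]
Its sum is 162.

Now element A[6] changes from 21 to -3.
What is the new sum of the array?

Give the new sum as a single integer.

Old value at index 6: 21
New value at index 6: -3
Delta = -3 - 21 = -24
New sum = old_sum + delta = 162 + (-24) = 138

Answer: 138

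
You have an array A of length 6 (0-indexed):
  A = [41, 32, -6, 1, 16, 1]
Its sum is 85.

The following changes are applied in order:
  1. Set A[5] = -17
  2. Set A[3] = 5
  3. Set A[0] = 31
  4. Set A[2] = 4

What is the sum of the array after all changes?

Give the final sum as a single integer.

Initial sum: 85
Change 1: A[5] 1 -> -17, delta = -18, sum = 67
Change 2: A[3] 1 -> 5, delta = 4, sum = 71
Change 3: A[0] 41 -> 31, delta = -10, sum = 61
Change 4: A[2] -6 -> 4, delta = 10, sum = 71

Answer: 71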